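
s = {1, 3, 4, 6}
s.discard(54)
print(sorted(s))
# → [1, 3, 4, 6]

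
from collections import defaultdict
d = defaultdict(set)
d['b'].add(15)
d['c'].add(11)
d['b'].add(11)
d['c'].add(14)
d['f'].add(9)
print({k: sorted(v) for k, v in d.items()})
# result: {'b': [11, 15], 'c': [11, 14], 'f': [9]}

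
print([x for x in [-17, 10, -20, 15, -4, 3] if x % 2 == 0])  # [10, -20, -4]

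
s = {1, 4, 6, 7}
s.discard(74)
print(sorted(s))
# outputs [1, 4, 6, 7]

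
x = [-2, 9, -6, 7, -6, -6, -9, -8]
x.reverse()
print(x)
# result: [-8, -9, -6, -6, 7, -6, 9, -2]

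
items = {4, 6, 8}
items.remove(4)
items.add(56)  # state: {6, 8, 56}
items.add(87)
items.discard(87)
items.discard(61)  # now {6, 8, 56}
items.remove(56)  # {6, 8}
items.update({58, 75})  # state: {6, 8, 58, 75}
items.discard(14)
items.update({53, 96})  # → {6, 8, 53, 58, 75, 96}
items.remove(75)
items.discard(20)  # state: {6, 8, 53, 58, 96}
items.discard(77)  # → {6, 8, 53, 58, 96}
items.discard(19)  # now {6, 8, 53, 58, 96}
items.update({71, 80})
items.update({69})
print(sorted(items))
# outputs [6, 8, 53, 58, 69, 71, 80, 96]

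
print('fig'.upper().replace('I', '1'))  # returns F1G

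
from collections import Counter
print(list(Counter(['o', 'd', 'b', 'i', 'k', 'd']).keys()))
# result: ['o', 'd', 'b', 'i', 'k']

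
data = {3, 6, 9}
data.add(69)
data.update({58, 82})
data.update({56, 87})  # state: {3, 6, 9, 56, 58, 69, 82, 87}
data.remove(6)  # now {3, 9, 56, 58, 69, 82, 87}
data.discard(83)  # {3, 9, 56, 58, 69, 82, 87}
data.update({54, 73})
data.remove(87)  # {3, 9, 54, 56, 58, 69, 73, 82}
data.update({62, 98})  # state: {3, 9, 54, 56, 58, 62, 69, 73, 82, 98}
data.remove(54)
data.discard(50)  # {3, 9, 56, 58, 62, 69, 73, 82, 98}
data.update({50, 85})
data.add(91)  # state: {3, 9, 50, 56, 58, 62, 69, 73, 82, 85, 91, 98}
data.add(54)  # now {3, 9, 50, 54, 56, 58, 62, 69, 73, 82, 85, 91, 98}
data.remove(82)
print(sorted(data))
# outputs [3, 9, 50, 54, 56, 58, 62, 69, 73, 85, 91, 98]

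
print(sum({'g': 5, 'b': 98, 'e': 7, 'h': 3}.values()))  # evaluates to 113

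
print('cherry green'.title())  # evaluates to Cherry Green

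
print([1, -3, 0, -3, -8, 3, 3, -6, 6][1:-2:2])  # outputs [-3, -3, 3]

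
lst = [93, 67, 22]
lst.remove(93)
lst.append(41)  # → [67, 22, 41]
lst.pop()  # 41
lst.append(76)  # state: [67, 22, 76]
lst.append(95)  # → [67, 22, 76, 95]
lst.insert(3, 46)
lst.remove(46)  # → [67, 22, 76, 95]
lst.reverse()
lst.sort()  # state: [22, 67, 76, 95]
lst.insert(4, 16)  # [22, 67, 76, 95, 16]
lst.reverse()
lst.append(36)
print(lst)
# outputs [16, 95, 76, 67, 22, 36]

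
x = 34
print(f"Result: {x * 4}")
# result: Result: 136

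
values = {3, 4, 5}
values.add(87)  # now {3, 4, 5, 87}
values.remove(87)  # {3, 4, 5}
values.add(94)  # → {3, 4, 5, 94}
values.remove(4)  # {3, 5, 94}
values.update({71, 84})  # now {3, 5, 71, 84, 94}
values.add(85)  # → {3, 5, 71, 84, 85, 94}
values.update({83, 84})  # {3, 5, 71, 83, 84, 85, 94}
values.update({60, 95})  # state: {3, 5, 60, 71, 83, 84, 85, 94, 95}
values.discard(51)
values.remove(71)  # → {3, 5, 60, 83, 84, 85, 94, 95}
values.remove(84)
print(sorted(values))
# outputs [3, 5, 60, 83, 85, 94, 95]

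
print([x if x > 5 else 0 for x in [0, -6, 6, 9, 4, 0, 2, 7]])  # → [0, 0, 6, 9, 0, 0, 0, 7]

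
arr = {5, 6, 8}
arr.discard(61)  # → {5, 6, 8}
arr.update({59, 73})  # {5, 6, 8, 59, 73}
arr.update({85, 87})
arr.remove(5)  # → {6, 8, 59, 73, 85, 87}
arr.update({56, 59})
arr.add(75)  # {6, 8, 56, 59, 73, 75, 85, 87}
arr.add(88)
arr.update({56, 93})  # {6, 8, 56, 59, 73, 75, 85, 87, 88, 93}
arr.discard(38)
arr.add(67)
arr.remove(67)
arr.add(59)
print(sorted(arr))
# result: [6, 8, 56, 59, 73, 75, 85, 87, 88, 93]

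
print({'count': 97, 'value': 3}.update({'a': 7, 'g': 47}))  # None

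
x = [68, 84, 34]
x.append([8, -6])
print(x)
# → [68, 84, 34, [8, -6]]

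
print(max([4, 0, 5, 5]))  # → 5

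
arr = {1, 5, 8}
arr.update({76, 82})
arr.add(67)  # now {1, 5, 8, 67, 76, 82}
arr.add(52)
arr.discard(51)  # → {1, 5, 8, 52, 67, 76, 82}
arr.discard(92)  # {1, 5, 8, 52, 67, 76, 82}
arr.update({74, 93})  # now {1, 5, 8, 52, 67, 74, 76, 82, 93}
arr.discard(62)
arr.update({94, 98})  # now {1, 5, 8, 52, 67, 74, 76, 82, 93, 94, 98}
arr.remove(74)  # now {1, 5, 8, 52, 67, 76, 82, 93, 94, 98}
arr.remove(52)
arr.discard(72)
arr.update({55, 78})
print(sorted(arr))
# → [1, 5, 8, 55, 67, 76, 78, 82, 93, 94, 98]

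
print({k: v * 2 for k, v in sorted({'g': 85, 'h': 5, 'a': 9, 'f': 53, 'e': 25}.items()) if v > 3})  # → {'a': 18, 'e': 50, 'f': 106, 'g': 170, 'h': 10}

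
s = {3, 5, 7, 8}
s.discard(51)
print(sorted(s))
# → [3, 5, 7, 8]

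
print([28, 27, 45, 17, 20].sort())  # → None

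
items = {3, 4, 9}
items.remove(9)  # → {3, 4}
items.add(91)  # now {3, 4, 91}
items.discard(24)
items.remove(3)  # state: {4, 91}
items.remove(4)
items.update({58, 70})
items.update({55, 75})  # {55, 58, 70, 75, 91}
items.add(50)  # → {50, 55, 58, 70, 75, 91}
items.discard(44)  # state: {50, 55, 58, 70, 75, 91}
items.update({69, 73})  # {50, 55, 58, 69, 70, 73, 75, 91}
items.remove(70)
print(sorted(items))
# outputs [50, 55, 58, 69, 73, 75, 91]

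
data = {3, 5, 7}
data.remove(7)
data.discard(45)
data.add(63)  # {3, 5, 63}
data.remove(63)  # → {3, 5}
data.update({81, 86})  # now {3, 5, 81, 86}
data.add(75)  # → {3, 5, 75, 81, 86}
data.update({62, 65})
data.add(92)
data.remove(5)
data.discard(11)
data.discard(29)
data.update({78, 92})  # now {3, 62, 65, 75, 78, 81, 86, 92}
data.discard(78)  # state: {3, 62, 65, 75, 81, 86, 92}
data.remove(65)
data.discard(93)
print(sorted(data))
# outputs [3, 62, 75, 81, 86, 92]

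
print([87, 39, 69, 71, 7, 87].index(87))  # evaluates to 0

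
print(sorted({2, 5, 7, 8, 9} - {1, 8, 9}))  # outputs [2, 5, 7]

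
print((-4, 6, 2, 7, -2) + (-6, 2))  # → (-4, 6, 2, 7, -2, -6, 2)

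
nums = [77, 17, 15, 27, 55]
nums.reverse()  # [55, 27, 15, 17, 77]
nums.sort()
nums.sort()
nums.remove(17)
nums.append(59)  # [15, 27, 55, 77, 59]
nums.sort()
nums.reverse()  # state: [77, 59, 55, 27, 15]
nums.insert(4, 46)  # [77, 59, 55, 27, 46, 15]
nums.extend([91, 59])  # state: [77, 59, 55, 27, 46, 15, 91, 59]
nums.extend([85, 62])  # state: [77, 59, 55, 27, 46, 15, 91, 59, 85, 62]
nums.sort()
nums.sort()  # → [15, 27, 46, 55, 59, 59, 62, 77, 85, 91]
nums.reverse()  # [91, 85, 77, 62, 59, 59, 55, 46, 27, 15]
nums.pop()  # 15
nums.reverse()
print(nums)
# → [27, 46, 55, 59, 59, 62, 77, 85, 91]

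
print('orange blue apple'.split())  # ['orange', 'blue', 'apple']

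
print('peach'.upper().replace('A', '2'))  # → PE2CH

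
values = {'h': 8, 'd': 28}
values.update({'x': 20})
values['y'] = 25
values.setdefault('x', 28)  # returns 20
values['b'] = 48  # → {'h': 8, 'd': 28, 'x': 20, 'y': 25, 'b': 48}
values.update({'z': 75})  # {'h': 8, 'd': 28, 'x': 20, 'y': 25, 'b': 48, 'z': 75}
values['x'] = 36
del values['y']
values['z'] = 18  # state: {'h': 8, 'd': 28, 'x': 36, 'b': 48, 'z': 18}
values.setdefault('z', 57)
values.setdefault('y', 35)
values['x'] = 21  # {'h': 8, 'd': 28, 'x': 21, 'b': 48, 'z': 18, 'y': 35}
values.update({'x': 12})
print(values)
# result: {'h': 8, 'd': 28, 'x': 12, 'b': 48, 'z': 18, 'y': 35}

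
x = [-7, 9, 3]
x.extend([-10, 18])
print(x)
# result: [-7, 9, 3, -10, 18]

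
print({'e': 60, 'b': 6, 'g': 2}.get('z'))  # None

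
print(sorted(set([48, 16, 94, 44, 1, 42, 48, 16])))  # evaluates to [1, 16, 42, 44, 48, 94]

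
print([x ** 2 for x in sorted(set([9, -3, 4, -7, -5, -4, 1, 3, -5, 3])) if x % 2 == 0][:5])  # [16, 16]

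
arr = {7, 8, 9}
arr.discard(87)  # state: {7, 8, 9}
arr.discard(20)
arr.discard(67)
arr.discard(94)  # {7, 8, 9}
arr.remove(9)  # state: {7, 8}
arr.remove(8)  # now {7}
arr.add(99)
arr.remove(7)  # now {99}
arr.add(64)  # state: {64, 99}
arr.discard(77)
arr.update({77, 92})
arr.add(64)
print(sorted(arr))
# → [64, 77, 92, 99]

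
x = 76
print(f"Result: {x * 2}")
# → Result: 152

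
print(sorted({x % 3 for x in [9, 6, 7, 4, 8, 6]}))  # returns [0, 1, 2]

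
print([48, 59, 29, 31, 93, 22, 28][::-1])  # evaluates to [28, 22, 93, 31, 29, 59, 48]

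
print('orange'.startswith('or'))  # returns True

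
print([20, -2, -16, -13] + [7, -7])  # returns [20, -2, -16, -13, 7, -7]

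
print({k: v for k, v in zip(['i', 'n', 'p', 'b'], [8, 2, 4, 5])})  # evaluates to {'i': 8, 'n': 2, 'p': 4, 'b': 5}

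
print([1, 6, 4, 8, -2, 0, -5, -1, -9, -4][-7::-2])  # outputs [8, 6]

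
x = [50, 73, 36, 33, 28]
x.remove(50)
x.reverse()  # [28, 33, 36, 73]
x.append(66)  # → [28, 33, 36, 73, 66]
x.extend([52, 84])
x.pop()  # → 84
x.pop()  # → 52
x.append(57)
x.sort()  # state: [28, 33, 36, 57, 66, 73]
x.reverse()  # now [73, 66, 57, 36, 33, 28]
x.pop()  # 28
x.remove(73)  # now [66, 57, 36, 33]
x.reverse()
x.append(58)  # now [33, 36, 57, 66, 58]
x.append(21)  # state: [33, 36, 57, 66, 58, 21]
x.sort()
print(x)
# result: [21, 33, 36, 57, 58, 66]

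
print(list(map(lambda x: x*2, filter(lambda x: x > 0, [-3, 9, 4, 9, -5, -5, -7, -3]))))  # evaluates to [18, 8, 18]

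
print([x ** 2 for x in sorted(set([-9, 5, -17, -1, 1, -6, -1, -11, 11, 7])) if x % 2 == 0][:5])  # [36]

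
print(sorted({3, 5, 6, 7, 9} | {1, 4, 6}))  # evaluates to [1, 3, 4, 5, 6, 7, 9]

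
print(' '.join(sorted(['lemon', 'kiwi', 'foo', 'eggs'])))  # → eggs foo kiwi lemon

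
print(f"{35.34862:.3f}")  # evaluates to 35.349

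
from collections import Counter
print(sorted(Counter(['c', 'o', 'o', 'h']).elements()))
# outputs ['c', 'h', 'o', 'o']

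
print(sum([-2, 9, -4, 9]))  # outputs 12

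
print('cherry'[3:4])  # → r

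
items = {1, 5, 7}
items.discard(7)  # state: {1, 5}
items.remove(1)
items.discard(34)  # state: {5}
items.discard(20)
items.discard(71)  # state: {5}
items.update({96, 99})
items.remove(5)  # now {96, 99}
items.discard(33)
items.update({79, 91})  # {79, 91, 96, 99}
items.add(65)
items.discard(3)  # {65, 79, 91, 96, 99}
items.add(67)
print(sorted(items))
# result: [65, 67, 79, 91, 96, 99]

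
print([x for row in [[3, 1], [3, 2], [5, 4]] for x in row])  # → [3, 1, 3, 2, 5, 4]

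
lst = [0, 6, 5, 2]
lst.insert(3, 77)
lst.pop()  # 2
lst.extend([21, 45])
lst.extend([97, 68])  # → [0, 6, 5, 77, 21, 45, 97, 68]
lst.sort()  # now [0, 5, 6, 21, 45, 68, 77, 97]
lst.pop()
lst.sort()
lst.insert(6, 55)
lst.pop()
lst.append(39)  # [0, 5, 6, 21, 45, 68, 55, 39]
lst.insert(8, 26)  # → [0, 5, 6, 21, 45, 68, 55, 39, 26]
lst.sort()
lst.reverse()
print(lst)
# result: [68, 55, 45, 39, 26, 21, 6, 5, 0]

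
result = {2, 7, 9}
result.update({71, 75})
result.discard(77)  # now {2, 7, 9, 71, 75}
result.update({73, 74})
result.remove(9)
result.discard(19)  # {2, 7, 71, 73, 74, 75}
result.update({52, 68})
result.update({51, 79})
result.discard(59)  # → {2, 7, 51, 52, 68, 71, 73, 74, 75, 79}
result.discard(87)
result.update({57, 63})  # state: {2, 7, 51, 52, 57, 63, 68, 71, 73, 74, 75, 79}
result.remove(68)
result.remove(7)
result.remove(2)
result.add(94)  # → {51, 52, 57, 63, 71, 73, 74, 75, 79, 94}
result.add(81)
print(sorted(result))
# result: [51, 52, 57, 63, 71, 73, 74, 75, 79, 81, 94]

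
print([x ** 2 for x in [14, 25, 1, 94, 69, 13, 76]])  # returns [196, 625, 1, 8836, 4761, 169, 5776]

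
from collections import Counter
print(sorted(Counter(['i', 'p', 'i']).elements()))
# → ['i', 'i', 'p']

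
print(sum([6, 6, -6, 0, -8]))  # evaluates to -2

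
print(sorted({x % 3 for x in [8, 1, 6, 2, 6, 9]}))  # [0, 1, 2]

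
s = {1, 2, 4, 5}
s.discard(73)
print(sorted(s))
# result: [1, 2, 4, 5]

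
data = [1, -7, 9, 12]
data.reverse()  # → [12, 9, -7, 1]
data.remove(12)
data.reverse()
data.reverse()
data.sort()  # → [-7, 1, 9]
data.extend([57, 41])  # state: [-7, 1, 9, 57, 41]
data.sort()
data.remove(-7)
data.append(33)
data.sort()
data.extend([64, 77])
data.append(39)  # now [1, 9, 33, 41, 57, 64, 77, 39]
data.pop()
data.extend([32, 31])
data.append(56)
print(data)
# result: [1, 9, 33, 41, 57, 64, 77, 32, 31, 56]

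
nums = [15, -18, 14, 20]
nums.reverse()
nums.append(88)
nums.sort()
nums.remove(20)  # [-18, 14, 15, 88]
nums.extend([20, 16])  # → [-18, 14, 15, 88, 20, 16]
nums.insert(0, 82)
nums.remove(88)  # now [82, -18, 14, 15, 20, 16]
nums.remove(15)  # [82, -18, 14, 20, 16]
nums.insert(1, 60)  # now [82, 60, -18, 14, 20, 16]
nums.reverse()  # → [16, 20, 14, -18, 60, 82]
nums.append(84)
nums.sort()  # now [-18, 14, 16, 20, 60, 82, 84]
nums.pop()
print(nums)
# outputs [-18, 14, 16, 20, 60, 82]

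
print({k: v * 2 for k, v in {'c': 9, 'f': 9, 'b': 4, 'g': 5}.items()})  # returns {'c': 18, 'f': 18, 'b': 8, 'g': 10}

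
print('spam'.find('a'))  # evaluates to 2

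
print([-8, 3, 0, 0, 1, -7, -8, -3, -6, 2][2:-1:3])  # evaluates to [0, -7, -6]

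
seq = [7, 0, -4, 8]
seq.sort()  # [-4, 0, 7, 8]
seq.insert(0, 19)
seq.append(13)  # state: [19, -4, 0, 7, 8, 13]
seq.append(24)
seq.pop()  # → 24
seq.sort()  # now [-4, 0, 7, 8, 13, 19]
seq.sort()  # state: [-4, 0, 7, 8, 13, 19]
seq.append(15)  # [-4, 0, 7, 8, 13, 19, 15]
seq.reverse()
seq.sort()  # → [-4, 0, 7, 8, 13, 15, 19]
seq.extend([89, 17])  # [-4, 0, 7, 8, 13, 15, 19, 89, 17]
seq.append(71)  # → [-4, 0, 7, 8, 13, 15, 19, 89, 17, 71]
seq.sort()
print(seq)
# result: [-4, 0, 7, 8, 13, 15, 17, 19, 71, 89]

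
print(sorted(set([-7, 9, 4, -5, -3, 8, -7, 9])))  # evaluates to [-7, -5, -3, 4, 8, 9]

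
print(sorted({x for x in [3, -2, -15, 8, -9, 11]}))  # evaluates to [-15, -9, -2, 3, 8, 11]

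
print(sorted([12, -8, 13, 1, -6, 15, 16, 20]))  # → [-8, -6, 1, 12, 13, 15, 16, 20]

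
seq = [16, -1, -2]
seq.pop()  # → -2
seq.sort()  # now [-1, 16]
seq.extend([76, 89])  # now [-1, 16, 76, 89]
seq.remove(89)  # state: [-1, 16, 76]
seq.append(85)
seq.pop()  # 85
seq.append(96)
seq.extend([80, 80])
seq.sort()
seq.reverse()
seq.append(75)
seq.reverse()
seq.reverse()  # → [96, 80, 80, 76, 16, -1, 75]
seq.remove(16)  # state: [96, 80, 80, 76, -1, 75]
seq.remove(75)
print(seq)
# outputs [96, 80, 80, 76, -1]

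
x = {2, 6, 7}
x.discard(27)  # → {2, 6, 7}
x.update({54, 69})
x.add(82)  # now {2, 6, 7, 54, 69, 82}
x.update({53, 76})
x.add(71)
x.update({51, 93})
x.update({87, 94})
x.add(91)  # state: {2, 6, 7, 51, 53, 54, 69, 71, 76, 82, 87, 91, 93, 94}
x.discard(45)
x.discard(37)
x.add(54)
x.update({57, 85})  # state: {2, 6, 7, 51, 53, 54, 57, 69, 71, 76, 82, 85, 87, 91, 93, 94}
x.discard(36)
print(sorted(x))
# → [2, 6, 7, 51, 53, 54, 57, 69, 71, 76, 82, 85, 87, 91, 93, 94]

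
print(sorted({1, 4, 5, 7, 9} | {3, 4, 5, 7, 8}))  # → [1, 3, 4, 5, 7, 8, 9]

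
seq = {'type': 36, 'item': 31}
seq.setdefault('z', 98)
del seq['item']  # {'type': 36, 'z': 98}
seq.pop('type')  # 36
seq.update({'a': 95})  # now {'z': 98, 'a': 95}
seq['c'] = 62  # {'z': 98, 'a': 95, 'c': 62}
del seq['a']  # {'z': 98, 'c': 62}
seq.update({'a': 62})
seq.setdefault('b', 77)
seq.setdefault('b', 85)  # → 77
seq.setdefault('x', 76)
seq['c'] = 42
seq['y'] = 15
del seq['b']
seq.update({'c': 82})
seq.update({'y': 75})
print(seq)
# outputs {'z': 98, 'c': 82, 'a': 62, 'x': 76, 'y': 75}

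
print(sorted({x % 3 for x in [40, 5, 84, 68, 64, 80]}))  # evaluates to [0, 1, 2]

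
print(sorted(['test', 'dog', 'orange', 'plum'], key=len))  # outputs ['dog', 'test', 'plum', 'orange']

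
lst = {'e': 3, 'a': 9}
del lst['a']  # {'e': 3}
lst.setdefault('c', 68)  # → 68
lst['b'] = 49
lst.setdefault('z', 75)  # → 75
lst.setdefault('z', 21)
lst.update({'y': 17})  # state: {'e': 3, 'c': 68, 'b': 49, 'z': 75, 'y': 17}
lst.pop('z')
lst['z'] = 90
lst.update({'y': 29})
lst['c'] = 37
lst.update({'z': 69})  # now {'e': 3, 'c': 37, 'b': 49, 'y': 29, 'z': 69}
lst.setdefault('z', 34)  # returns 69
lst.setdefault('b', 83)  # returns 49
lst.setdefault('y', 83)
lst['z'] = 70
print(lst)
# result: {'e': 3, 'c': 37, 'b': 49, 'y': 29, 'z': 70}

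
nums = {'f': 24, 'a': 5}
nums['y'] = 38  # {'f': 24, 'a': 5, 'y': 38}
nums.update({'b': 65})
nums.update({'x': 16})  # {'f': 24, 'a': 5, 'y': 38, 'b': 65, 'x': 16}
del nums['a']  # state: {'f': 24, 'y': 38, 'b': 65, 'x': 16}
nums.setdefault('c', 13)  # 13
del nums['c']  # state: {'f': 24, 'y': 38, 'b': 65, 'x': 16}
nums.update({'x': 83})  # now {'f': 24, 'y': 38, 'b': 65, 'x': 83}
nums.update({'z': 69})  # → {'f': 24, 'y': 38, 'b': 65, 'x': 83, 'z': 69}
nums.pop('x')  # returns 83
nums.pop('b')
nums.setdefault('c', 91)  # 91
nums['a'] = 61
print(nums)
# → {'f': 24, 'y': 38, 'z': 69, 'c': 91, 'a': 61}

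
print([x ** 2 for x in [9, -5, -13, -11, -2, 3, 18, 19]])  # [81, 25, 169, 121, 4, 9, 324, 361]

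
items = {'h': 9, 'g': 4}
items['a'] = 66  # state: {'h': 9, 'g': 4, 'a': 66}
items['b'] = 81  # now {'h': 9, 'g': 4, 'a': 66, 'b': 81}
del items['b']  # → {'h': 9, 'g': 4, 'a': 66}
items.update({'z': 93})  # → {'h': 9, 'g': 4, 'a': 66, 'z': 93}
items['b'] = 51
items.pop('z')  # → 93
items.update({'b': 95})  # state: {'h': 9, 'g': 4, 'a': 66, 'b': 95}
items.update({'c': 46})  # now {'h': 9, 'g': 4, 'a': 66, 'b': 95, 'c': 46}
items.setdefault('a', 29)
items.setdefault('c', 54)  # 46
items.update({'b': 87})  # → {'h': 9, 'g': 4, 'a': 66, 'b': 87, 'c': 46}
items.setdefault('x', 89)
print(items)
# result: {'h': 9, 'g': 4, 'a': 66, 'b': 87, 'c': 46, 'x': 89}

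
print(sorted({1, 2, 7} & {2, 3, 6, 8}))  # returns [2]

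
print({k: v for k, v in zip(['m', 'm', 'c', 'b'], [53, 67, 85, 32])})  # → {'m': 67, 'c': 85, 'b': 32}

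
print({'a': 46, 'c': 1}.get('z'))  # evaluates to None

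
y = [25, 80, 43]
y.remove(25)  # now [80, 43]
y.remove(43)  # [80]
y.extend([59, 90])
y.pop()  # 90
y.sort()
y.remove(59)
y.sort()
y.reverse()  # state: [80]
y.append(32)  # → [80, 32]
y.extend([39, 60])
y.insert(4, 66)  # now [80, 32, 39, 60, 66]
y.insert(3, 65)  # [80, 32, 39, 65, 60, 66]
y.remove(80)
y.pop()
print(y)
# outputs [32, 39, 65, 60]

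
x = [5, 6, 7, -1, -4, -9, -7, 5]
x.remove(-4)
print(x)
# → [5, 6, 7, -1, -9, -7, 5]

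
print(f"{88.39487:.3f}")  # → 88.395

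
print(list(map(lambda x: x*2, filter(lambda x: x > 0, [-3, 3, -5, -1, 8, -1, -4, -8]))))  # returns [6, 16]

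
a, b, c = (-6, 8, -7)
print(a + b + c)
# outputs -5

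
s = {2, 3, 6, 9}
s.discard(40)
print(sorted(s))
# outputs [2, 3, 6, 9]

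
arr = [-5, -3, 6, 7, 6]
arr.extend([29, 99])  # [-5, -3, 6, 7, 6, 29, 99]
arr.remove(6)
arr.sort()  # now [-5, -3, 6, 7, 29, 99]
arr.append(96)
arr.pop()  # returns 96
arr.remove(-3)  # [-5, 6, 7, 29, 99]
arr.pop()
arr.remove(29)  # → [-5, 6, 7]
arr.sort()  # [-5, 6, 7]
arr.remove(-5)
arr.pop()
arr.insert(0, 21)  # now [21, 6]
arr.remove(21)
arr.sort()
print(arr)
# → [6]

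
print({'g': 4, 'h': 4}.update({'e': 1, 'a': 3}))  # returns None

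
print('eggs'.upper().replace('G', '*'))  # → E**S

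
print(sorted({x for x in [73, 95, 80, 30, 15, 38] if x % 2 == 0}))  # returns [30, 38, 80]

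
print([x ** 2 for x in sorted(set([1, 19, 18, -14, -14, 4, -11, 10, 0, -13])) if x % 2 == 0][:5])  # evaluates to [196, 0, 16, 100, 324]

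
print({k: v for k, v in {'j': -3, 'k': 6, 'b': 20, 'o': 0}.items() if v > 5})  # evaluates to {'k': 6, 'b': 20}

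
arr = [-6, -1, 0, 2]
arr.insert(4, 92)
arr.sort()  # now [-6, -1, 0, 2, 92]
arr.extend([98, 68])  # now [-6, -1, 0, 2, 92, 98, 68]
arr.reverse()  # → [68, 98, 92, 2, 0, -1, -6]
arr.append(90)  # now [68, 98, 92, 2, 0, -1, -6, 90]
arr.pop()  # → 90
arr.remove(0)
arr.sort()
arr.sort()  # [-6, -1, 2, 68, 92, 98]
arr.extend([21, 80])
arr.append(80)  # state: [-6, -1, 2, 68, 92, 98, 21, 80, 80]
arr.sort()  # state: [-6, -1, 2, 21, 68, 80, 80, 92, 98]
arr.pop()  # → 98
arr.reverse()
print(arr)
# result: [92, 80, 80, 68, 21, 2, -1, -6]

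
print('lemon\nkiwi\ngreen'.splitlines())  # ['lemon', 'kiwi', 'green']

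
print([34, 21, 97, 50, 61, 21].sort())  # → None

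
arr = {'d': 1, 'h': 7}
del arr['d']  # {'h': 7}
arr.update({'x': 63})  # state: {'h': 7, 'x': 63}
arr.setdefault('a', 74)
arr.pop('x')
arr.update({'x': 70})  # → {'h': 7, 'a': 74, 'x': 70}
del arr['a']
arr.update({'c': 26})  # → {'h': 7, 'x': 70, 'c': 26}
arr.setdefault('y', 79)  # 79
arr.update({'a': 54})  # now {'h': 7, 'x': 70, 'c': 26, 'y': 79, 'a': 54}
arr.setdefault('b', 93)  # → 93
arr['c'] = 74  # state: {'h': 7, 'x': 70, 'c': 74, 'y': 79, 'a': 54, 'b': 93}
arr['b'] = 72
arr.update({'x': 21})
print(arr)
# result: {'h': 7, 'x': 21, 'c': 74, 'y': 79, 'a': 54, 'b': 72}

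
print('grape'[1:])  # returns rape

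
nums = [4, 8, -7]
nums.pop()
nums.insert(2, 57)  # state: [4, 8, 57]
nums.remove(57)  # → [4, 8]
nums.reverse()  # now [8, 4]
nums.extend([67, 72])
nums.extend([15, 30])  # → [8, 4, 67, 72, 15, 30]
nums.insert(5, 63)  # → [8, 4, 67, 72, 15, 63, 30]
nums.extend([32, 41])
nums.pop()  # 41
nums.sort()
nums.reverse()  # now [72, 67, 63, 32, 30, 15, 8, 4]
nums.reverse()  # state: [4, 8, 15, 30, 32, 63, 67, 72]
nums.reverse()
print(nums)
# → [72, 67, 63, 32, 30, 15, 8, 4]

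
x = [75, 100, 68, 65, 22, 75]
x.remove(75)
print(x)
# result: [100, 68, 65, 22, 75]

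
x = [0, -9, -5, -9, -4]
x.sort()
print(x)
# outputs [-9, -9, -5, -4, 0]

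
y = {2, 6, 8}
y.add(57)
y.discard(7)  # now {2, 6, 8, 57}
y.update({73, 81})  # {2, 6, 8, 57, 73, 81}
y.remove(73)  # {2, 6, 8, 57, 81}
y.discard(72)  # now {2, 6, 8, 57, 81}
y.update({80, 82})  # {2, 6, 8, 57, 80, 81, 82}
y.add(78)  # {2, 6, 8, 57, 78, 80, 81, 82}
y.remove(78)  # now {2, 6, 8, 57, 80, 81, 82}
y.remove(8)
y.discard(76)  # {2, 6, 57, 80, 81, 82}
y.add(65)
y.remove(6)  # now {2, 57, 65, 80, 81, 82}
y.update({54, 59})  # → {2, 54, 57, 59, 65, 80, 81, 82}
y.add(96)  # {2, 54, 57, 59, 65, 80, 81, 82, 96}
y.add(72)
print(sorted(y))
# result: [2, 54, 57, 59, 65, 72, 80, 81, 82, 96]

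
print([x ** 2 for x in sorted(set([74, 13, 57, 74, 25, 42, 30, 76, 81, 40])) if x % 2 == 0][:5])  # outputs [900, 1600, 1764, 5476, 5776]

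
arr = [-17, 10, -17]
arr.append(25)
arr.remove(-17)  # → [10, -17, 25]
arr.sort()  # [-17, 10, 25]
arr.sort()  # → [-17, 10, 25]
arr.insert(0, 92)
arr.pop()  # 25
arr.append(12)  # [92, -17, 10, 12]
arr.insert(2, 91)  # [92, -17, 91, 10, 12]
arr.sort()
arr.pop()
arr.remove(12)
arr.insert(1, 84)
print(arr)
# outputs [-17, 84, 10, 91]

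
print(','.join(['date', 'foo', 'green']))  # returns date,foo,green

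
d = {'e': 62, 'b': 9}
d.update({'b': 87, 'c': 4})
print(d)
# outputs {'e': 62, 'b': 87, 'c': 4}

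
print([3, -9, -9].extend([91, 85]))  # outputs None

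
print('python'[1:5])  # ytho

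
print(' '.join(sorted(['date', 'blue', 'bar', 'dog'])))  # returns bar blue date dog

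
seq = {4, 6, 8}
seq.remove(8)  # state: {4, 6}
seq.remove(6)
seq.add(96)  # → {4, 96}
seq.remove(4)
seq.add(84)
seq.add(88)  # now {84, 88, 96}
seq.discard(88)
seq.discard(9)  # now {84, 96}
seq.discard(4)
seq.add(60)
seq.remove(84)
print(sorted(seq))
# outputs [60, 96]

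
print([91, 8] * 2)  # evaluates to [91, 8, 91, 8]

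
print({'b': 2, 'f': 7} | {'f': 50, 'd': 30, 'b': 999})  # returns {'b': 999, 'f': 50, 'd': 30}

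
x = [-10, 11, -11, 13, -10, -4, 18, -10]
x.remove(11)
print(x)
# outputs [-10, -11, 13, -10, -4, 18, -10]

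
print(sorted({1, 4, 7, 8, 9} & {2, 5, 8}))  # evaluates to [8]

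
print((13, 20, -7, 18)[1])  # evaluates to 20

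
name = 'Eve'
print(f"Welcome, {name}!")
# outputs Welcome, Eve!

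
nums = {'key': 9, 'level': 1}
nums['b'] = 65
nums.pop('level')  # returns 1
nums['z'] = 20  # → {'key': 9, 'b': 65, 'z': 20}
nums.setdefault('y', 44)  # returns 44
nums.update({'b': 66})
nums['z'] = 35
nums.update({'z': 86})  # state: {'key': 9, 'b': 66, 'z': 86, 'y': 44}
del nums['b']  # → {'key': 9, 'z': 86, 'y': 44}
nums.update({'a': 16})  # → {'key': 9, 'z': 86, 'y': 44, 'a': 16}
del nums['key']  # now {'z': 86, 'y': 44, 'a': 16}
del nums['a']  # {'z': 86, 'y': 44}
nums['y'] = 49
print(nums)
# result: {'z': 86, 'y': 49}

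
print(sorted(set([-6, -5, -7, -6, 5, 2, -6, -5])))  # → [-7, -6, -5, 2, 5]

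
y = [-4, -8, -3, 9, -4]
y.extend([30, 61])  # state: [-4, -8, -3, 9, -4, 30, 61]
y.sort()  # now [-8, -4, -4, -3, 9, 30, 61]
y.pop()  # 61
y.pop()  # 30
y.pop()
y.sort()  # [-8, -4, -4, -3]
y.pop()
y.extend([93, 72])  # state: [-8, -4, -4, 93, 72]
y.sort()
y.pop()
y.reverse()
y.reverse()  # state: [-8, -4, -4, 72]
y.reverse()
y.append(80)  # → [72, -4, -4, -8, 80]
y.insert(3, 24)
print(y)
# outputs [72, -4, -4, 24, -8, 80]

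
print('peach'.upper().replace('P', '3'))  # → 3EACH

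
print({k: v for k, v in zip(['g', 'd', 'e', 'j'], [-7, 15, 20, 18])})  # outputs {'g': -7, 'd': 15, 'e': 20, 'j': 18}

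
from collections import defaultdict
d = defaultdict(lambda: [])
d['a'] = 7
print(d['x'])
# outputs []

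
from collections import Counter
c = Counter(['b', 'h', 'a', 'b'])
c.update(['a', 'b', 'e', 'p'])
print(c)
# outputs Counter({'b': 3, 'a': 2, 'h': 1, 'e': 1, 'p': 1})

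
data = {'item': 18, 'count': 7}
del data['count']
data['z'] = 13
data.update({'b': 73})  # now {'item': 18, 'z': 13, 'b': 73}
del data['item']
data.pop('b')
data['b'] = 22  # {'z': 13, 'b': 22}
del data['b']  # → {'z': 13}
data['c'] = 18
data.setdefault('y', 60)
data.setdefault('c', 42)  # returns 18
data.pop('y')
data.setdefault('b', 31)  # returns 31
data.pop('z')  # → 13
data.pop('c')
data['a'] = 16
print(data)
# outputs {'b': 31, 'a': 16}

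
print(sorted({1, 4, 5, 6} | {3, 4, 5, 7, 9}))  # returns [1, 3, 4, 5, 6, 7, 9]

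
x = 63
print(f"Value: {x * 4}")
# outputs Value: 252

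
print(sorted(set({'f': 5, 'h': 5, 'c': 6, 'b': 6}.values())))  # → [5, 6]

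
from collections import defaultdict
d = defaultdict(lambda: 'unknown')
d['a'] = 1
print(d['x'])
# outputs unknown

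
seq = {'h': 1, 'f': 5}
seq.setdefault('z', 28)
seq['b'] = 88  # {'h': 1, 'f': 5, 'z': 28, 'b': 88}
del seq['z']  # {'h': 1, 'f': 5, 'b': 88}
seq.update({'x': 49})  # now {'h': 1, 'f': 5, 'b': 88, 'x': 49}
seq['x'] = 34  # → {'h': 1, 'f': 5, 'b': 88, 'x': 34}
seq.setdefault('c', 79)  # 79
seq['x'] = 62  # {'h': 1, 'f': 5, 'b': 88, 'x': 62, 'c': 79}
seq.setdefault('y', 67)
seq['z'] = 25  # {'h': 1, 'f': 5, 'b': 88, 'x': 62, 'c': 79, 'y': 67, 'z': 25}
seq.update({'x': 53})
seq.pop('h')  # 1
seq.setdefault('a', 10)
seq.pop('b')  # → 88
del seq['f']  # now {'x': 53, 'c': 79, 'y': 67, 'z': 25, 'a': 10}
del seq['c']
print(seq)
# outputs {'x': 53, 'y': 67, 'z': 25, 'a': 10}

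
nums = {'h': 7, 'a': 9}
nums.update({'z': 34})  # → {'h': 7, 'a': 9, 'z': 34}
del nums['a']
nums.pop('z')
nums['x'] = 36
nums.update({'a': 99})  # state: {'h': 7, 'x': 36, 'a': 99}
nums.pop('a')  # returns 99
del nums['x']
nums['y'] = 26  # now {'h': 7, 'y': 26}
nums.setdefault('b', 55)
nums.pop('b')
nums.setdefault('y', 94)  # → 26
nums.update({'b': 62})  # {'h': 7, 'y': 26, 'b': 62}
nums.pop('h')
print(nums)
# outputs {'y': 26, 'b': 62}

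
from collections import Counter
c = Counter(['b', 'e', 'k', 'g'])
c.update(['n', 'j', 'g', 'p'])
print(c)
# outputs Counter({'g': 2, 'b': 1, 'e': 1, 'k': 1, 'n': 1, 'j': 1, 'p': 1})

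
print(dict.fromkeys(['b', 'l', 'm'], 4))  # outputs {'b': 4, 'l': 4, 'm': 4}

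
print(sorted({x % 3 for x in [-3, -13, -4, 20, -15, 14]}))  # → [0, 2]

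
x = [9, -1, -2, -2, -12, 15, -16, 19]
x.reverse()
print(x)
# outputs [19, -16, 15, -12, -2, -2, -1, 9]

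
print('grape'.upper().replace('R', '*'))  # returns G*APE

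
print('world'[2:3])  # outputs r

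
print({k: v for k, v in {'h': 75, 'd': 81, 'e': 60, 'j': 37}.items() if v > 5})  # {'h': 75, 'd': 81, 'e': 60, 'j': 37}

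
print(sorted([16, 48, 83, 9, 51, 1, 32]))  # [1, 9, 16, 32, 48, 51, 83]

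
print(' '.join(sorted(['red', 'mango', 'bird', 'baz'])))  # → baz bird mango red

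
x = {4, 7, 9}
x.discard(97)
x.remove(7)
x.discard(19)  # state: {4, 9}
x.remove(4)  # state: {9}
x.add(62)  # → {9, 62}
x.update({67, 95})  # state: {9, 62, 67, 95}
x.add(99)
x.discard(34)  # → {9, 62, 67, 95, 99}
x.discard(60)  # {9, 62, 67, 95, 99}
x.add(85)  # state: {9, 62, 67, 85, 95, 99}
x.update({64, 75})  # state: {9, 62, 64, 67, 75, 85, 95, 99}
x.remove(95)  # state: {9, 62, 64, 67, 75, 85, 99}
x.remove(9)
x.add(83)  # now {62, 64, 67, 75, 83, 85, 99}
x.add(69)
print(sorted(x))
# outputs [62, 64, 67, 69, 75, 83, 85, 99]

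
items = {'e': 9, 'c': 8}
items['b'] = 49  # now {'e': 9, 'c': 8, 'b': 49}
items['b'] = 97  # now {'e': 9, 'c': 8, 'b': 97}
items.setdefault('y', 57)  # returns 57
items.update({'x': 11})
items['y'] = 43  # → {'e': 9, 'c': 8, 'b': 97, 'y': 43, 'x': 11}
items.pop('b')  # 97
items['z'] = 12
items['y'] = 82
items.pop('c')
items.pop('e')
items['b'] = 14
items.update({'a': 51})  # {'y': 82, 'x': 11, 'z': 12, 'b': 14, 'a': 51}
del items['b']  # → {'y': 82, 'x': 11, 'z': 12, 'a': 51}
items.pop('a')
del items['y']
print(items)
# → {'x': 11, 'z': 12}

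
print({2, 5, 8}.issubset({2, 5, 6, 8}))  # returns True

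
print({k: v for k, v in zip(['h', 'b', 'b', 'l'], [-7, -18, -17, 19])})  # {'h': -7, 'b': -17, 'l': 19}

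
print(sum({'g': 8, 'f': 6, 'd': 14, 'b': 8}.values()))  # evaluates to 36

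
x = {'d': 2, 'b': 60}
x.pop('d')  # 2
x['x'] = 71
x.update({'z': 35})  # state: {'b': 60, 'x': 71, 'z': 35}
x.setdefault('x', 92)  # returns 71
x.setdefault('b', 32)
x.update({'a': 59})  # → {'b': 60, 'x': 71, 'z': 35, 'a': 59}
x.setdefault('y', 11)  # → 11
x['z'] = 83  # {'b': 60, 'x': 71, 'z': 83, 'a': 59, 'y': 11}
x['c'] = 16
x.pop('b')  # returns 60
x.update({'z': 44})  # {'x': 71, 'z': 44, 'a': 59, 'y': 11, 'c': 16}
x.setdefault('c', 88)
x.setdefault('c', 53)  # 16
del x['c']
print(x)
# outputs {'x': 71, 'z': 44, 'a': 59, 'y': 11}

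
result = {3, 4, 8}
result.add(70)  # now {3, 4, 8, 70}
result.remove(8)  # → {3, 4, 70}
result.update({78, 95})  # {3, 4, 70, 78, 95}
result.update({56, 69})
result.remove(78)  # {3, 4, 56, 69, 70, 95}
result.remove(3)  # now {4, 56, 69, 70, 95}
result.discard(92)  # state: {4, 56, 69, 70, 95}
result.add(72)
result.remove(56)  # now {4, 69, 70, 72, 95}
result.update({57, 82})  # {4, 57, 69, 70, 72, 82, 95}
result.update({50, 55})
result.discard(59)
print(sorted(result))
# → [4, 50, 55, 57, 69, 70, 72, 82, 95]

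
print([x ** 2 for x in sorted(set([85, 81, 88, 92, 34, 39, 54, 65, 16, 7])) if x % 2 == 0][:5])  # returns [256, 1156, 2916, 7744, 8464]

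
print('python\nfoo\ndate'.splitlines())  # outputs ['python', 'foo', 'date']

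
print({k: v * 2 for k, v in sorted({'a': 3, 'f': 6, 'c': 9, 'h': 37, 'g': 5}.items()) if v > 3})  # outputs {'c': 18, 'f': 12, 'g': 10, 'h': 74}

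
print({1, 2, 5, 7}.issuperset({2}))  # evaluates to True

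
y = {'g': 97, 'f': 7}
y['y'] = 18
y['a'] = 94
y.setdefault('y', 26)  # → 18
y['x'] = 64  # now {'g': 97, 'f': 7, 'y': 18, 'a': 94, 'x': 64}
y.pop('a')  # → 94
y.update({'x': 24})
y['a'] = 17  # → {'g': 97, 'f': 7, 'y': 18, 'x': 24, 'a': 17}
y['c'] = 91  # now {'g': 97, 'f': 7, 'y': 18, 'x': 24, 'a': 17, 'c': 91}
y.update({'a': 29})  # {'g': 97, 'f': 7, 'y': 18, 'x': 24, 'a': 29, 'c': 91}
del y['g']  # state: {'f': 7, 'y': 18, 'x': 24, 'a': 29, 'c': 91}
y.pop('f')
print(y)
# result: {'y': 18, 'x': 24, 'a': 29, 'c': 91}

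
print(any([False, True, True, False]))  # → True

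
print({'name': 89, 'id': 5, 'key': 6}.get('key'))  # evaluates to 6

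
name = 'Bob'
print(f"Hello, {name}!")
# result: Hello, Bob!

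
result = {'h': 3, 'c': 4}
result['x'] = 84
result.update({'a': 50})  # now {'h': 3, 'c': 4, 'x': 84, 'a': 50}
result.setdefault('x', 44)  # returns 84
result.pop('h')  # 3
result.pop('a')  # 50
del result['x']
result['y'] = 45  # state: {'c': 4, 'y': 45}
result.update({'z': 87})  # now {'c': 4, 'y': 45, 'z': 87}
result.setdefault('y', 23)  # 45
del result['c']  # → {'y': 45, 'z': 87}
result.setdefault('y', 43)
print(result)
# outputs {'y': 45, 'z': 87}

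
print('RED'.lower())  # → red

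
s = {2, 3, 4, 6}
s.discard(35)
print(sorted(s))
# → [2, 3, 4, 6]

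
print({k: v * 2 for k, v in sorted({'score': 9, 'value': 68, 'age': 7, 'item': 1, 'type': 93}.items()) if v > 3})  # {'age': 14, 'score': 18, 'type': 186, 'value': 136}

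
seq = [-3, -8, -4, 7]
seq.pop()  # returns 7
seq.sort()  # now [-8, -4, -3]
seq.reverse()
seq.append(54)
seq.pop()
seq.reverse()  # [-8, -4, -3]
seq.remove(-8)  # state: [-4, -3]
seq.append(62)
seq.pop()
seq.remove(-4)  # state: [-3]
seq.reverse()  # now [-3]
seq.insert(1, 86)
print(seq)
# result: [-3, 86]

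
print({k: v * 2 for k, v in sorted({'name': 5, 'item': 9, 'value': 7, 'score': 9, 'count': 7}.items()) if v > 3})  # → {'count': 14, 'item': 18, 'name': 10, 'score': 18, 'value': 14}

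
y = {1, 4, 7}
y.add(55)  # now {1, 4, 7, 55}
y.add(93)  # {1, 4, 7, 55, 93}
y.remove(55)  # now {1, 4, 7, 93}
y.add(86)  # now {1, 4, 7, 86, 93}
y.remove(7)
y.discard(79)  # {1, 4, 86, 93}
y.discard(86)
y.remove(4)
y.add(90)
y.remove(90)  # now {1, 93}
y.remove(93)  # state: {1}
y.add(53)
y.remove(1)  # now {53}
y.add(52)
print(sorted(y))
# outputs [52, 53]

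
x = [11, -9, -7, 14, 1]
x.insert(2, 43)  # [11, -9, 43, -7, 14, 1]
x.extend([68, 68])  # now [11, -9, 43, -7, 14, 1, 68, 68]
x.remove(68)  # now [11, -9, 43, -7, 14, 1, 68]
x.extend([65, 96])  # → [11, -9, 43, -7, 14, 1, 68, 65, 96]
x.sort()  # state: [-9, -7, 1, 11, 14, 43, 65, 68, 96]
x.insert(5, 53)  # [-9, -7, 1, 11, 14, 53, 43, 65, 68, 96]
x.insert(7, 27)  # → [-9, -7, 1, 11, 14, 53, 43, 27, 65, 68, 96]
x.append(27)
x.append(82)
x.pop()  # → 82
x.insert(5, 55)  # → [-9, -7, 1, 11, 14, 55, 53, 43, 27, 65, 68, 96, 27]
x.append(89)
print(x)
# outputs [-9, -7, 1, 11, 14, 55, 53, 43, 27, 65, 68, 96, 27, 89]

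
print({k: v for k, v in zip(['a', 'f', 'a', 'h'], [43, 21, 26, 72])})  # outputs {'a': 26, 'f': 21, 'h': 72}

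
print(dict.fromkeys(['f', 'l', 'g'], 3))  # {'f': 3, 'l': 3, 'g': 3}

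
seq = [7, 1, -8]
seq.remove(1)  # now [7, -8]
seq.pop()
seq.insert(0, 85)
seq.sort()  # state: [7, 85]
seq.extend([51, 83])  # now [7, 85, 51, 83]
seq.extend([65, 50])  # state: [7, 85, 51, 83, 65, 50]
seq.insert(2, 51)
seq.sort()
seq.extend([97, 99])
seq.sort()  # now [7, 50, 51, 51, 65, 83, 85, 97, 99]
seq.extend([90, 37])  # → [7, 50, 51, 51, 65, 83, 85, 97, 99, 90, 37]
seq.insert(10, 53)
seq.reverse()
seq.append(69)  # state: [37, 53, 90, 99, 97, 85, 83, 65, 51, 51, 50, 7, 69]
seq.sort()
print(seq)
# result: [7, 37, 50, 51, 51, 53, 65, 69, 83, 85, 90, 97, 99]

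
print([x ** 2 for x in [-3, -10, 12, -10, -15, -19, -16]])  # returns [9, 100, 144, 100, 225, 361, 256]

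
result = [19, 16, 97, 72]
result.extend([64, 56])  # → [19, 16, 97, 72, 64, 56]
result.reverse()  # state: [56, 64, 72, 97, 16, 19]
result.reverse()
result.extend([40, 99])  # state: [19, 16, 97, 72, 64, 56, 40, 99]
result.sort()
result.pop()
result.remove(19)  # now [16, 40, 56, 64, 72, 97]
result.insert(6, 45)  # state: [16, 40, 56, 64, 72, 97, 45]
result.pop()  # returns 45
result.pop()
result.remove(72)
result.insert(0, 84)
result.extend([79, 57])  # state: [84, 16, 40, 56, 64, 79, 57]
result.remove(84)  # [16, 40, 56, 64, 79, 57]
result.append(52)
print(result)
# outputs [16, 40, 56, 64, 79, 57, 52]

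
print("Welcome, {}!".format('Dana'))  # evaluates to Welcome, Dana!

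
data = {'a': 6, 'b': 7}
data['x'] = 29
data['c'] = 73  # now {'a': 6, 'b': 7, 'x': 29, 'c': 73}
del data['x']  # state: {'a': 6, 'b': 7, 'c': 73}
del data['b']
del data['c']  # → {'a': 6}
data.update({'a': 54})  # {'a': 54}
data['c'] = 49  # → {'a': 54, 'c': 49}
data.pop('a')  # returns 54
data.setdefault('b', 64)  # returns 64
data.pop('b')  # 64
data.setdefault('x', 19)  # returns 19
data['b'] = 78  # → {'c': 49, 'x': 19, 'b': 78}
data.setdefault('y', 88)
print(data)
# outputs {'c': 49, 'x': 19, 'b': 78, 'y': 88}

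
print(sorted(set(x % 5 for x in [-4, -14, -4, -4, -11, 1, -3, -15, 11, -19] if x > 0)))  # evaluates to [1]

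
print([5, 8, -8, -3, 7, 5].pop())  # 5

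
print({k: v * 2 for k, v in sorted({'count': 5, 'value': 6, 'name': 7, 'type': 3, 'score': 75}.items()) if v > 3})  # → {'count': 10, 'name': 14, 'score': 150, 'value': 12}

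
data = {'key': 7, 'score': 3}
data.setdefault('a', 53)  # 53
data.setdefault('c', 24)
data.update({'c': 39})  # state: {'key': 7, 'score': 3, 'a': 53, 'c': 39}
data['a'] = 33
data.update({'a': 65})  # {'key': 7, 'score': 3, 'a': 65, 'c': 39}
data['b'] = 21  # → {'key': 7, 'score': 3, 'a': 65, 'c': 39, 'b': 21}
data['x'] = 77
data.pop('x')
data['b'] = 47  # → {'key': 7, 'score': 3, 'a': 65, 'c': 39, 'b': 47}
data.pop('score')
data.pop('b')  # 47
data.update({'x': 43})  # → {'key': 7, 'a': 65, 'c': 39, 'x': 43}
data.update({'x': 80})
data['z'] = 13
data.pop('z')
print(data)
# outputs {'key': 7, 'a': 65, 'c': 39, 'x': 80}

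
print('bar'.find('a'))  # 1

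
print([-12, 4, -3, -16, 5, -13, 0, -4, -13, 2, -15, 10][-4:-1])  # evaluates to [-13, 2, -15]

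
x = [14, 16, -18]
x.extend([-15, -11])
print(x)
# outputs [14, 16, -18, -15, -11]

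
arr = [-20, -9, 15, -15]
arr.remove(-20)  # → [-9, 15, -15]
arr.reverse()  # [-15, 15, -9]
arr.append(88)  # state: [-15, 15, -9, 88]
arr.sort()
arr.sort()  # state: [-15, -9, 15, 88]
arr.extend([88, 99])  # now [-15, -9, 15, 88, 88, 99]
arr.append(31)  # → [-15, -9, 15, 88, 88, 99, 31]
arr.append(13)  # [-15, -9, 15, 88, 88, 99, 31, 13]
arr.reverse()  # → [13, 31, 99, 88, 88, 15, -9, -15]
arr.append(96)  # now [13, 31, 99, 88, 88, 15, -9, -15, 96]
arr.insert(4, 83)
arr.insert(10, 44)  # [13, 31, 99, 88, 83, 88, 15, -9, -15, 96, 44]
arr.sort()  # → [-15, -9, 13, 15, 31, 44, 83, 88, 88, 96, 99]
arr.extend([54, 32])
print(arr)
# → [-15, -9, 13, 15, 31, 44, 83, 88, 88, 96, 99, 54, 32]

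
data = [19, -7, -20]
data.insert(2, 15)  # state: [19, -7, 15, -20]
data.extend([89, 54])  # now [19, -7, 15, -20, 89, 54]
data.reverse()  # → [54, 89, -20, 15, -7, 19]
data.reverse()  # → [19, -7, 15, -20, 89, 54]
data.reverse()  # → [54, 89, -20, 15, -7, 19]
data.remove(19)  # [54, 89, -20, 15, -7]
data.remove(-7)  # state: [54, 89, -20, 15]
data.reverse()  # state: [15, -20, 89, 54]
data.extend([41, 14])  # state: [15, -20, 89, 54, 41, 14]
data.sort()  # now [-20, 14, 15, 41, 54, 89]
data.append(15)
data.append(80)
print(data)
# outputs [-20, 14, 15, 41, 54, 89, 15, 80]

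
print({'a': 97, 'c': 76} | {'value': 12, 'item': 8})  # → {'a': 97, 'c': 76, 'value': 12, 'item': 8}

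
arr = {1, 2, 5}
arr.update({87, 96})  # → {1, 2, 5, 87, 96}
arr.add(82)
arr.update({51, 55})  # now {1, 2, 5, 51, 55, 82, 87, 96}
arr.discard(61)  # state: {1, 2, 5, 51, 55, 82, 87, 96}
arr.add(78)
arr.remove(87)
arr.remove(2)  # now {1, 5, 51, 55, 78, 82, 96}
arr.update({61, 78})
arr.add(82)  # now {1, 5, 51, 55, 61, 78, 82, 96}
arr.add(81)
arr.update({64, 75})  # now {1, 5, 51, 55, 61, 64, 75, 78, 81, 82, 96}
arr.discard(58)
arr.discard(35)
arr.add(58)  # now {1, 5, 51, 55, 58, 61, 64, 75, 78, 81, 82, 96}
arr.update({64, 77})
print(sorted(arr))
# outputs [1, 5, 51, 55, 58, 61, 64, 75, 77, 78, 81, 82, 96]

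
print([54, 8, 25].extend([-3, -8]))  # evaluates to None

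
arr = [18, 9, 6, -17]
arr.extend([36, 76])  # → [18, 9, 6, -17, 36, 76]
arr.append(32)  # [18, 9, 6, -17, 36, 76, 32]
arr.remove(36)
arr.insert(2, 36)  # [18, 9, 36, 6, -17, 76, 32]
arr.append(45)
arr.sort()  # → [-17, 6, 9, 18, 32, 36, 45, 76]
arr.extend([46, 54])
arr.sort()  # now [-17, 6, 9, 18, 32, 36, 45, 46, 54, 76]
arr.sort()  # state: [-17, 6, 9, 18, 32, 36, 45, 46, 54, 76]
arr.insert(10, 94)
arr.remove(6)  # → [-17, 9, 18, 32, 36, 45, 46, 54, 76, 94]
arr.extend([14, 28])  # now [-17, 9, 18, 32, 36, 45, 46, 54, 76, 94, 14, 28]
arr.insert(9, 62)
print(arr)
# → [-17, 9, 18, 32, 36, 45, 46, 54, 76, 62, 94, 14, 28]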